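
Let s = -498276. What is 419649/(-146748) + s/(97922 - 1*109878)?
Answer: 810758131/20887132 ≈ 38.816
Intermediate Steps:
419649/(-146748) + s/(97922 - 1*109878) = 419649/(-146748) - 498276/(97922 - 1*109878) = 419649*(-1/146748) - 498276/(97922 - 109878) = -139883/48916 - 498276/(-11956) = -139883/48916 - 498276*(-1/11956) = -139883/48916 + 124569/2989 = 810758131/20887132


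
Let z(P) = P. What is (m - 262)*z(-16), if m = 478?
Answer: -3456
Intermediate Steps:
(m - 262)*z(-16) = (478 - 262)*(-16) = 216*(-16) = -3456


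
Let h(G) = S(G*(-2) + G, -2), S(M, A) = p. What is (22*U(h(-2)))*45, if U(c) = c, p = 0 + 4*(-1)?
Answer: -3960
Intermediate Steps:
p = -4 (p = 0 - 4 = -4)
S(M, A) = -4
h(G) = -4
(22*U(h(-2)))*45 = (22*(-4))*45 = -88*45 = -3960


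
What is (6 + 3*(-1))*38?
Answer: 114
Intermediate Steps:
(6 + 3*(-1))*38 = (6 - 3)*38 = 3*38 = 114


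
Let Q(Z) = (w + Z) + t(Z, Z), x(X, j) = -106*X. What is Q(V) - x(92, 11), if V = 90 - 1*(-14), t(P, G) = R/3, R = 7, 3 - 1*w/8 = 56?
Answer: 28303/3 ≈ 9434.3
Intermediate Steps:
w = -424 (w = 24 - 8*56 = 24 - 448 = -424)
t(P, G) = 7/3
V = 104 (V = 90 + 14 = 104)
Q(Z) = -1265/3 + Z (Q(Z) = (-424 + Z) + 7/3 = -1265/3 + Z)
Q(V) - x(92, 11) = (-1265/3 + 104) - (-106)*92 = -953/3 - 1*(-9752) = -953/3 + 9752 = 28303/3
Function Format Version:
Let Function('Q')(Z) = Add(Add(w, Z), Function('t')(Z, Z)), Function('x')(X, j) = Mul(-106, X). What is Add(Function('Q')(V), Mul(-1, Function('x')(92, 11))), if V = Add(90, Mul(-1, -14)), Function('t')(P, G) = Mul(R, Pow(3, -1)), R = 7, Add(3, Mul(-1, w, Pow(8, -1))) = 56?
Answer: Rational(28303, 3) ≈ 9434.3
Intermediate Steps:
w = -424 (w = Add(24, Mul(-8, 56)) = Add(24, -448) = -424)
Function('t')(P, G) = Rational(7, 3) (Function('t')(P, G) = Mul(7, Pow(3, -1)) = Mul(7, Rational(1, 3)) = Rational(7, 3))
V = 104 (V = Add(90, 14) = 104)
Function('Q')(Z) = Add(Rational(-1265, 3), Z) (Function('Q')(Z) = Add(Add(-424, Z), Rational(7, 3)) = Add(Rational(-1265, 3), Z))
Add(Function('Q')(V), Mul(-1, Function('x')(92, 11))) = Add(Add(Rational(-1265, 3), 104), Mul(-1, Mul(-106, 92))) = Add(Rational(-953, 3), Mul(-1, -9752)) = Add(Rational(-953, 3), 9752) = Rational(28303, 3)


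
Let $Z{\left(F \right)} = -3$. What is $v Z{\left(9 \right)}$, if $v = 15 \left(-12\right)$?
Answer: $540$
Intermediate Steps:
$v = -180$
$v Z{\left(9 \right)} = \left(-180\right) \left(-3\right) = 540$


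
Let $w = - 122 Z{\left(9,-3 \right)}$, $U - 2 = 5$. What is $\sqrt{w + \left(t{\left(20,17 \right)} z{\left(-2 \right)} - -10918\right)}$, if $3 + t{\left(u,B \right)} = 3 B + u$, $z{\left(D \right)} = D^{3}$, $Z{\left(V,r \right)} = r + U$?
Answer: $\sqrt{9886} \approx 99.428$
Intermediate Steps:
$U = 7$ ($U = 2 + 5 = 7$)
$Z{\left(V,r \right)} = 7 + r$ ($Z{\left(V,r \right)} = r + 7 = 7 + r$)
$t{\left(u,B \right)} = -3 + u + 3 B$ ($t{\left(u,B \right)} = -3 + \left(3 B + u\right) = -3 + \left(u + 3 B\right) = -3 + u + 3 B$)
$w = -488$ ($w = - 122 \left(7 - 3\right) = \left(-122\right) 4 = -488$)
$\sqrt{w + \left(t{\left(20,17 \right)} z{\left(-2 \right)} - -10918\right)} = \sqrt{-488 + \left(\left(-3 + 20 + 3 \cdot 17\right) \left(-2\right)^{3} - -10918\right)} = \sqrt{-488 + \left(\left(-3 + 20 + 51\right) \left(-8\right) + 10918\right)} = \sqrt{-488 + \left(68 \left(-8\right) + 10918\right)} = \sqrt{-488 + \left(-544 + 10918\right)} = \sqrt{-488 + 10374} = \sqrt{9886}$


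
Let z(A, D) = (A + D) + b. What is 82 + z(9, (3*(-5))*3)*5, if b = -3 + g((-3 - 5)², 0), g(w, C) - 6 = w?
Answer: 237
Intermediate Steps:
g(w, C) = 6 + w
b = 67 (b = -3 + (6 + (-3 - 5)²) = -3 + (6 + (-8)²) = -3 + (6 + 64) = -3 + 70 = 67)
z(A, D) = 67 + A + D (z(A, D) = (A + D) + 67 = 67 + A + D)
82 + z(9, (3*(-5))*3)*5 = 82 + (67 + 9 + (3*(-5))*3)*5 = 82 + (67 + 9 - 15*3)*5 = 82 + (67 + 9 - 45)*5 = 82 + 31*5 = 82 + 155 = 237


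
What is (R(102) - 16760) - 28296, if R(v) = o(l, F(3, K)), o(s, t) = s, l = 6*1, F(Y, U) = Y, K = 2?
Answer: -45050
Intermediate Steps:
l = 6
R(v) = 6
(R(102) - 16760) - 28296 = (6 - 16760) - 28296 = -16754 - 28296 = -45050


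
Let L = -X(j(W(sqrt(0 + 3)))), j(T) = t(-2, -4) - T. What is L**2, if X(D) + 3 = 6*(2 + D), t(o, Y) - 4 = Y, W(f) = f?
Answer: 189 - 108*sqrt(3) ≈ 1.9385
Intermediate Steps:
t(o, Y) = 4 + Y
j(T) = -T (j(T) = (4 - 4) - T = 0 - T = -T)
X(D) = 9 + 6*D (X(D) = -3 + 6*(2 + D) = -3 + (12 + 6*D) = 9 + 6*D)
L = -9 + 6*sqrt(3) (L = -(9 + 6*(-sqrt(0 + 3))) = -(9 + 6*(-sqrt(3))) = -(9 - 6*sqrt(3)) = -9 + 6*sqrt(3) ≈ 1.3923)
L**2 = (-9 + 6*sqrt(3))**2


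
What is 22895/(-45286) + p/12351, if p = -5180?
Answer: -517357625/559327386 ≈ -0.92496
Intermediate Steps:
22895/(-45286) + p/12351 = 22895/(-45286) - 5180/12351 = 22895*(-1/45286) - 5180*1/12351 = -22895/45286 - 5180/12351 = -517357625/559327386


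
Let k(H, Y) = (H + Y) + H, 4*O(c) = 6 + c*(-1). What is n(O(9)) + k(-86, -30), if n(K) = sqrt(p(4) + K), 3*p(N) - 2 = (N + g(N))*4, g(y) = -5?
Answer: -202 + I*sqrt(51)/6 ≈ -202.0 + 1.1902*I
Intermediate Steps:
O(c) = 3/2 - c/4 (O(c) = (6 + c*(-1))/4 = (6 - c)/4 = 3/2 - c/4)
k(H, Y) = Y + 2*H
p(N) = -6 + 4*N/3 (p(N) = 2/3 + ((N - 5)*4)/3 = 2/3 + ((-5 + N)*4)/3 = 2/3 + (-20 + 4*N)/3 = 2/3 + (-20/3 + 4*N/3) = -6 + 4*N/3)
n(K) = sqrt(-2/3 + K) (n(K) = sqrt((-6 + (4/3)*4) + K) = sqrt((-6 + 16/3) + K) = sqrt(-2/3 + K))
n(O(9)) + k(-86, -30) = sqrt(-6 + 9*(3/2 - 1/4*9))/3 + (-30 + 2*(-86)) = sqrt(-6 + 9*(3/2 - 9/4))/3 + (-30 - 172) = sqrt(-6 + 9*(-3/4))/3 - 202 = sqrt(-6 - 27/4)/3 - 202 = sqrt(-51/4)/3 - 202 = (I*sqrt(51)/2)/3 - 202 = I*sqrt(51)/6 - 202 = -202 + I*sqrt(51)/6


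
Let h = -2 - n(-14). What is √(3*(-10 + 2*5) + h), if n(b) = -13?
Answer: √11 ≈ 3.3166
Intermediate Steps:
h = 11 (h = -2 - 1*(-13) = -2 + 13 = 11)
√(3*(-10 + 2*5) + h) = √(3*(-10 + 2*5) + 11) = √(3*(-10 + 10) + 11) = √(3*0 + 11) = √(0 + 11) = √11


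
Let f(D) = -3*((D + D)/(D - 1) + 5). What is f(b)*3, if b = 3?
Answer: -72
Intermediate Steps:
f(D) = -15 - 6*D/(-1 + D) (f(D) = -3*((2*D)/(-1 + D) + 5) = -3*(2*D/(-1 + D) + 5) = -3*(5 + 2*D/(-1 + D)) = -15 - 6*D/(-1 + D))
f(b)*3 = (3*(5 - 7*3)/(-1 + 3))*3 = (3*(5 - 21)/2)*3 = (3*(1/2)*(-16))*3 = -24*3 = -72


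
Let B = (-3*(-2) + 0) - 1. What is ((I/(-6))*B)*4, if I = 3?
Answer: -10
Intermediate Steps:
B = 5 (B = (6 + 0) - 1 = 6 - 1 = 5)
((I/(-6))*B)*4 = ((3/(-6))*5)*4 = ((3*(-⅙))*5)*4 = -½*5*4 = -5/2*4 = -10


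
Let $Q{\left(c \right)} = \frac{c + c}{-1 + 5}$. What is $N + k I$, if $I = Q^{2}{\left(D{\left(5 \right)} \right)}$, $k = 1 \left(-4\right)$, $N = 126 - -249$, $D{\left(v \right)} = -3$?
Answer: $366$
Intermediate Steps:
$N = 375$ ($N = 126 + 249 = 375$)
$Q{\left(c \right)} = \frac{c}{2}$ ($Q{\left(c \right)} = \frac{2 c}{4} = 2 c \frac{1}{4} = \frac{c}{2}$)
$k = -4$
$I = \frac{9}{4}$ ($I = \left(\frac{1}{2} \left(-3\right)\right)^{2} = \left(- \frac{3}{2}\right)^{2} = \frac{9}{4} \approx 2.25$)
$N + k I = 375 - 9 = 366$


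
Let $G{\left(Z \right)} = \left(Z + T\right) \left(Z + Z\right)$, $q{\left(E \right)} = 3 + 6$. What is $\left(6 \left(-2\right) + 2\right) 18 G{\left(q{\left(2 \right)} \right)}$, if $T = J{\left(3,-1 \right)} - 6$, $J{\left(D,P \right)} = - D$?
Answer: $0$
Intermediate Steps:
$q{\left(E \right)} = 9$
$T = -9$ ($T = \left(-1\right) 3 - 6 = -3 - 6 = -9$)
$G{\left(Z \right)} = 2 Z \left(-9 + Z\right)$ ($G{\left(Z \right)} = \left(Z - 9\right) \left(Z + Z\right) = \left(-9 + Z\right) 2 Z = 2 Z \left(-9 + Z\right)$)
$\left(6 \left(-2\right) + 2\right) 18 G{\left(q{\left(2 \right)} \right)} = \left(6 \left(-2\right) + 2\right) 18 \cdot 2 \cdot 9 \left(-9 + 9\right) = \left(-12 + 2\right) 18 \cdot 2 \cdot 9 \cdot 0 = \left(-10\right) 18 \cdot 0 = \left(-180\right) 0 = 0$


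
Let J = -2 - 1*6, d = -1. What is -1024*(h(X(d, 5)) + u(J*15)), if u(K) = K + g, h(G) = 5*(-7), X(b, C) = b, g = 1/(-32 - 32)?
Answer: 158736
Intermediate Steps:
g = -1/64 (g = 1/(-64) = -1/64 ≈ -0.015625)
h(G) = -35
J = -8 (J = -2 - 6 = -8)
u(K) = -1/64 + K (u(K) = K - 1/64 = -1/64 + K)
-1024*(h(X(d, 5)) + u(J*15)) = -1024*(-35 + (-1/64 - 8*15)) = -1024*(-35 + (-1/64 - 120)) = -1024*(-35 - 7681/64) = -1024*(-9921/64) = 158736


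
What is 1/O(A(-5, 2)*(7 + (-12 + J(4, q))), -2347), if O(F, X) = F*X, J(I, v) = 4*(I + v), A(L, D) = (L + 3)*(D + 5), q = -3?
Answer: -1/32858 ≈ -3.0434e-5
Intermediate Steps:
A(L, D) = (3 + L)*(5 + D)
J(I, v) = 4*I + 4*v
1/O(A(-5, 2)*(7 + (-12 + J(4, q))), -2347) = 1/(((15 + 3*2 + 5*(-5) + 2*(-5))*(7 + (-12 + (4*4 + 4*(-3)))))*(-2347)) = 1/(((15 + 6 - 25 - 10)*(7 + (-12 + (16 - 12))))*(-2347)) = 1/(-14*(7 + (-12 + 4))*(-2347)) = 1/(-14*(7 - 8)*(-2347)) = 1/(-14*(-1)*(-2347)) = 1/(14*(-2347)) = 1/(-32858) = -1/32858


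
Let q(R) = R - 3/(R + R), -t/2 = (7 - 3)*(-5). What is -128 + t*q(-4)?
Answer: -273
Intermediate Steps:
t = 40 (t = -2*(7 - 3)*(-5) = -8*(-5) = -2*(-20) = 40)
q(R) = R - 3/(2*R) (q(R) = R - 3*1/(2*R) = R - 3/(2*R))
-128 + t*q(-4) = -128 + 40*(-4 - 3/2/(-4)) = -128 + 40*(-4 - 3/2*(-1/4)) = -128 + 40*(-4 + 3/8) = -128 + 40*(-29/8) = -128 - 145 = -273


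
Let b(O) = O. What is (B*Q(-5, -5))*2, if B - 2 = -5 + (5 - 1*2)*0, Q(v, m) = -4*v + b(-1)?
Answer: -114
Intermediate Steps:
Q(v, m) = -1 - 4*v (Q(v, m) = -4*v - 1 = -1 - 4*v)
B = -3 (B = 2 + (-5 + (5 - 1*2)*0) = 2 + (-5 + (5 - 2)*0) = 2 + (-5 + 3*0) = 2 + (-5 + 0) = 2 - 5 = -3)
(B*Q(-5, -5))*2 = -3*(-1 - 4*(-5))*2 = -3*(-1 + 20)*2 = -3*19*2 = -57*2 = -114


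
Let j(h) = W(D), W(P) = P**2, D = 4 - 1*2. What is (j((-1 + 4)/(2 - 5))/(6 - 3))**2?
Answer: 16/9 ≈ 1.7778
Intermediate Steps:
D = 2 (D = 4 - 2 = 2)
j(h) = 4 (j(h) = 2**2 = 4)
(j((-1 + 4)/(2 - 5))/(6 - 3))**2 = (4/(6 - 3))**2 = (4/3)**2 = 16/9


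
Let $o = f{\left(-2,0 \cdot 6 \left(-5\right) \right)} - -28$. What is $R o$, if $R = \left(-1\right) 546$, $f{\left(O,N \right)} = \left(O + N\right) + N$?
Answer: $-14196$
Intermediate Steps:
$f{\left(O,N \right)} = O + 2 N$ ($f{\left(O,N \right)} = \left(N + O\right) + N = O + 2 N$)
$R = -546$
$o = 26$ ($o = \left(-2 + 2 \cdot 0 \cdot 6 \left(-5\right)\right) - -28 = \left(-2 + 2 \cdot 0 \left(-5\right)\right) + 28 = \left(-2 + 2 \cdot 0\right) + 28 = \left(-2 + 0\right) + 28 = -2 + 28 = 26$)
$R o = \left(-546\right) 26 = -14196$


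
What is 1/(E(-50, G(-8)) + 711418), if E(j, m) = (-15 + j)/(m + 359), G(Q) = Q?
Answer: 27/19208281 ≈ 1.4056e-6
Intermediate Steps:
E(j, m) = (-15 + j)/(359 + m)
1/(E(-50, G(-8)) + 711418) = 1/((-15 - 50)/(359 - 8) + 711418) = 1/(-65/351 + 711418) = 1/((1/351)*(-65) + 711418) = 1/(-5/27 + 711418) = 1/(19208281/27) = 27/19208281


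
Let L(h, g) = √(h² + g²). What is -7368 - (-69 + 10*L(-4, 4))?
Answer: -7299 - 40*√2 ≈ -7355.6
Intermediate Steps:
L(h, g) = √(g² + h²)
-7368 - (-69 + 10*L(-4, 4)) = -7368 - (-69 + 10*√(4² + (-4)²)) = -7368 - (-69 + 10*√(16 + 16)) = -7368 - (-69 + 10*√32) = -7368 - (-69 + 10*(4*√2)) = -7368 - (-69 + 40*√2) = -7368 + (69 - 40*√2) = -7299 - 40*√2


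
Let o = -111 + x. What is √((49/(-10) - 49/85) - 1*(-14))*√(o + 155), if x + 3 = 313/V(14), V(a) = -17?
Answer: 24*√2415/85 ≈ 13.876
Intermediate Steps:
x = -364/17 (x = -3 + 313/(-17) = -3 + 313*(-1/17) = -3 - 313/17 = -364/17 ≈ -21.412)
o = -2251/17 (o = -111 - 364/17 = -2251/17 ≈ -132.41)
√((49/(-10) - 49/85) - 1*(-14))*√(o + 155) = √((49/(-10) - 49/85) - 1*(-14))*√(-2251/17 + 155) = √((49*(-⅒) - 49*1/85) + 14)*√(384/17) = √((-49/10 - 49/85) + 14)*(8*√102/17) = √(-931/170 + 14)*(8*√102/17) = √(1449/170)*(8*√102/17) = (3*√27370/170)*(8*√102/17) = 24*√2415/85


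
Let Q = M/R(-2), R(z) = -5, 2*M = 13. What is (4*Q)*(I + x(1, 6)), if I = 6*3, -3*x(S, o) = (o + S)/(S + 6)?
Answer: -1378/15 ≈ -91.867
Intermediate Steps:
M = 13/2 (M = (1/2)*13 = 13/2 ≈ 6.5000)
x(S, o) = -(S + o)/(3*(6 + S)) (x(S, o) = -(o + S)/(3*(S + 6)) = -(S + o)/(3*(6 + S)))
I = 18
Q = -13/10 (Q = (13/2)/(-5) = (13/2)*(-1/5) = -13/10 ≈ -1.3000)
(4*Q)*(I + x(1, 6)) = (4*(-13/10))*(18 + (-1*1 - 1*6)/(3*(6 + 1))) = -26*(18 + (1/3)*(-1 - 6)/7)/5 = -26*(18 + (1/3)*(1/7)*(-7))/5 = -26*(18 - 1/3)/5 = -26/5*53/3 = -1378/15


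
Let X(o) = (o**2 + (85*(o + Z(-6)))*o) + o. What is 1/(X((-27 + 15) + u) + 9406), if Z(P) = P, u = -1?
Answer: 1/30557 ≈ 3.2726e-5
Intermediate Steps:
X(o) = o + o**2 + o*(-510 + 85*o) (X(o) = (o**2 + (85*(o - 6))*o) + o = (o**2 + (85*(-6 + o))*o) + o = (o**2 + (-510 + 85*o)*o) + o = (o**2 + o*(-510 + 85*o)) + o = o + o**2 + o*(-510 + 85*o))
1/(X((-27 + 15) + u) + 9406) = 1/(((-27 + 15) - 1)*(-509 + 86*((-27 + 15) - 1)) + 9406) = 1/((-12 - 1)*(-509 + 86*(-12 - 1)) + 9406) = 1/(-13*(-509 + 86*(-13)) + 9406) = 1/(-13*(-509 - 1118) + 9406) = 1/(-13*(-1627) + 9406) = 1/(21151 + 9406) = 1/30557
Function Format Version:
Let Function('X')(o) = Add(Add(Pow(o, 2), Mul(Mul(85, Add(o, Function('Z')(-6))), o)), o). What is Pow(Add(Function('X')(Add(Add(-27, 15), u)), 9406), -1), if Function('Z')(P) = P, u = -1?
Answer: Rational(1, 30557) ≈ 3.2726e-5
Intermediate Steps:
Function('X')(o) = Add(o, Pow(o, 2), Mul(o, Add(-510, Mul(85, o)))) (Function('X')(o) = Add(Add(Pow(o, 2), Mul(Mul(85, Add(o, -6)), o)), o) = Add(Add(Pow(o, 2), Mul(Mul(85, Add(-6, o)), o)), o) = Add(Add(Pow(o, 2), Mul(Add(-510, Mul(85, o)), o)), o) = Add(Add(Pow(o, 2), Mul(o, Add(-510, Mul(85, o)))), o) = Add(o, Pow(o, 2), Mul(o, Add(-510, Mul(85, o)))))
Pow(Add(Function('X')(Add(Add(-27, 15), u)), 9406), -1) = Pow(Add(Mul(Add(Add(-27, 15), -1), Add(-509, Mul(86, Add(Add(-27, 15), -1)))), 9406), -1) = Pow(Add(Mul(Add(-12, -1), Add(-509, Mul(86, Add(-12, -1)))), 9406), -1) = Pow(Add(Mul(-13, Add(-509, Mul(86, -13))), 9406), -1) = Pow(Add(Mul(-13, Add(-509, -1118)), 9406), -1) = Pow(Add(Mul(-13, -1627), 9406), -1) = Pow(Add(21151, 9406), -1) = Pow(30557, -1) = Rational(1, 30557)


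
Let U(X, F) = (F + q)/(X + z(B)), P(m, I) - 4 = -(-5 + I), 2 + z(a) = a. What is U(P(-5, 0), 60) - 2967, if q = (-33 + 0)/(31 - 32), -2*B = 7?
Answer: -20583/7 ≈ -2940.4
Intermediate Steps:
B = -7/2 (B = -½*7 = -7/2 ≈ -3.5000)
z(a) = -2 + a
q = 33 (q = -33/(-1) = -33*(-1) = 33)
P(m, I) = 9 - I (P(m, I) = 4 - (-5 + I) = 4 + (5 - I) = 9 - I)
U(X, F) = (33 + F)/(-11/2 + X) (U(X, F) = (F + 33)/(X + (-2 - 7/2)) = (33 + F)/(X - 11/2) = (33 + F)/(-11/2 + X))
U(P(-5, 0), 60) - 2967 = 2*(33 + 60)/(-11 + 2*(9 - 1*0)) - 2967 = 2*93/(-11 + 2*(9 + 0)) - 2967 = 2*93/(-11 + 2*9) - 2967 = 2*93/(-11 + 18) - 2967 = 2*93/7 - 2967 = 2*(⅐)*93 - 2967 = 186/7 - 2967 = -20583/7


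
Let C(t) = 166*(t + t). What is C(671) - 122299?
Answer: 100473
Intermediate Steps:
C(t) = 332*t (C(t) = 166*(2*t) = 332*t)
C(671) - 122299 = 332*671 - 122299 = 222772 - 122299 = 100473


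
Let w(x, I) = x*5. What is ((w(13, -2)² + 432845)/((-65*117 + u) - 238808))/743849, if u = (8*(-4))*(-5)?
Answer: -437070/183175047797 ≈ -2.3861e-6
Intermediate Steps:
w(x, I) = 5*x
u = 160 (u = -32*(-5) = 160)
((w(13, -2)² + 432845)/((-65*117 + u) - 238808))/743849 = (((5*13)² + 432845)/((-65*117 + 160) - 238808))/743849 = ((65² + 432845)/((-7605 + 160) - 238808))*(1/743849) = ((4225 + 432845)/(-7445 - 238808))*(1/743849) = (437070/(-246253))*(1/743849) = (437070*(-1/246253))*(1/743849) = -437070/246253*1/743849 = -437070/183175047797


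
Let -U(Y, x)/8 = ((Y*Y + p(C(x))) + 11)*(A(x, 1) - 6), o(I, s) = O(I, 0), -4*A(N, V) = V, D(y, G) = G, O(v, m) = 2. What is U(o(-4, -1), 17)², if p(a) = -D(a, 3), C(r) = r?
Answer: 360000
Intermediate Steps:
A(N, V) = -V/4
o(I, s) = 2
p(a) = -3 (p(a) = -1*3 = -3)
U(Y, x) = 400 + 50*Y² (U(Y, x) = -8*((Y*Y - 3) + 11)*(-¼*1 - 6) = -8*((Y² - 3) + 11)*(-¼ - 6) = -8*((-3 + Y²) + 11)*(-25)/4 = -8*(8 + Y²)*(-25)/4 = -8*(-50 - 25*Y²/4) = 400 + 50*Y²)
U(o(-4, -1), 17)² = (400 + 50*2²)² = (400 + 50*4)² = (400 + 200)² = 600² = 360000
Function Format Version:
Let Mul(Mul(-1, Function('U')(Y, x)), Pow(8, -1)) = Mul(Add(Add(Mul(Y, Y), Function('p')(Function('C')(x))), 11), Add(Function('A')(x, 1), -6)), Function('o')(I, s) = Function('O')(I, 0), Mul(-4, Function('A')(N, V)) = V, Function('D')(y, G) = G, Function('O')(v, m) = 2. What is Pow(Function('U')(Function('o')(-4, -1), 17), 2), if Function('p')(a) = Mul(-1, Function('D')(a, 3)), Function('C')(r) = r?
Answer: 360000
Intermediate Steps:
Function('A')(N, V) = Mul(Rational(-1, 4), V)
Function('o')(I, s) = 2
Function('p')(a) = -3 (Function('p')(a) = Mul(-1, 3) = -3)
Function('U')(Y, x) = Add(400, Mul(50, Pow(Y, 2))) (Function('U')(Y, x) = Mul(-8, Mul(Add(Add(Mul(Y, Y), -3), 11), Add(Mul(Rational(-1, 4), 1), -6))) = Mul(-8, Mul(Add(Add(Pow(Y, 2), -3), 11), Add(Rational(-1, 4), -6))) = Mul(-8, Mul(Add(Add(-3, Pow(Y, 2)), 11), Rational(-25, 4))) = Mul(-8, Mul(Add(8, Pow(Y, 2)), Rational(-25, 4))) = Mul(-8, Add(-50, Mul(Rational(-25, 4), Pow(Y, 2)))) = Add(400, Mul(50, Pow(Y, 2))))
Pow(Function('U')(Function('o')(-4, -1), 17), 2) = Pow(Add(400, Mul(50, Pow(2, 2))), 2) = Pow(Add(400, Mul(50, 4)), 2) = Pow(Add(400, 200), 2) = Pow(600, 2) = 360000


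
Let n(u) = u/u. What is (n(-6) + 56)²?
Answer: 3249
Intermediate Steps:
n(u) = 1
(n(-6) + 56)² = (1 + 56)² = 57² = 3249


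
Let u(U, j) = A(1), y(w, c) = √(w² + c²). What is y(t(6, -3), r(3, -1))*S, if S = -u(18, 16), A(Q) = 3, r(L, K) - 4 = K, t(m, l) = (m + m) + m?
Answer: -9*√37 ≈ -54.745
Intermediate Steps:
t(m, l) = 3*m (t(m, l) = 2*m + m = 3*m)
r(L, K) = 4 + K
y(w, c) = √(c² + w²)
u(U, j) = 3
S = -3 (S = -1*3 = -3)
y(t(6, -3), r(3, -1))*S = √((4 - 1)² + (3*6)²)*(-3) = √(3² + 18²)*(-3) = √(9 + 324)*(-3) = √333*(-3) = (3*√37)*(-3) = -9*√37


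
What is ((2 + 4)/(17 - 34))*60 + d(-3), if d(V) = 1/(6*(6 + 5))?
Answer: -23743/1122 ≈ -21.161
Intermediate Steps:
d(V) = 1/66 (d(V) = 1/(6*11) = 1/66)
((2 + 4)/(17 - 34))*60 + d(-3) = ((2 + 4)/(17 - 34))*60 + 1/66 = (6/(-17))*60 + 1/66 = (6*(-1/17))*60 + 1/66 = -6/17*60 + 1/66 = -360/17 + 1/66 = -23743/1122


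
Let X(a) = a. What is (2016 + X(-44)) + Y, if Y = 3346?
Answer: 5318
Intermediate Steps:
(2016 + X(-44)) + Y = (2016 - 44) + 3346 = 1972 + 3346 = 5318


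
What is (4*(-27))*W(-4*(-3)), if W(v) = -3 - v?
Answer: 1620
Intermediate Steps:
(4*(-27))*W(-4*(-3)) = (4*(-27))*(-3 - (-4)*(-3)) = -108*(-3 - 1*12) = -108*(-3 - 12) = -108*(-15) = 1620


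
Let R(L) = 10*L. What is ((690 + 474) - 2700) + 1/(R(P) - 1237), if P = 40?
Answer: -1285633/837 ≈ -1536.0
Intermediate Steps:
((690 + 474) - 2700) + 1/(R(P) - 1237) = ((690 + 474) - 2700) + 1/(10*40 - 1237) = (1164 - 2700) + 1/(400 - 1237) = -1536 + 1/(-837) = -1536 - 1/837 = -1285633/837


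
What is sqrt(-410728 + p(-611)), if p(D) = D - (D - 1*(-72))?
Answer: 20*I*sqrt(1027) ≈ 640.94*I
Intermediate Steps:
p(D) = -72 (p(D) = D - (D + 72) = D - (72 + D) = D + (-72 - D) = -72)
sqrt(-410728 + p(-611)) = sqrt(-410728 - 72) = sqrt(-410800) = 20*I*sqrt(1027)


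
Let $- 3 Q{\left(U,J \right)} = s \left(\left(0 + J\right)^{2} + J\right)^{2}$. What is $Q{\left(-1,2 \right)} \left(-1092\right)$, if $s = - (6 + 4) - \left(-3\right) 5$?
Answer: $65520$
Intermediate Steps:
$s = 5$ ($s = \left(-1\right) 10 - -15 = -10 + 15 = 5$)
$Q{\left(U,J \right)} = - \frac{5 \left(J + J^{2}\right)^{2}}{3}$ ($Q{\left(U,J \right)} = - \frac{5 \left(\left(0 + J\right)^{2} + J\right)^{2}}{3} = - \frac{5 \left(J^{2} + J\right)^{2}}{3} = - \frac{5 \left(J + J^{2}\right)^{2}}{3}$)
$Q{\left(-1,2 \right)} \left(-1092\right) = - \frac{5 \cdot 2^{2} \left(1 + 2\right)^{2}}{3} \left(-1092\right) = \left(- \frac{5}{3}\right) 4 \cdot 3^{2} \left(-1092\right) = \left(- \frac{5}{3}\right) 4 \cdot 9 \left(-1092\right) = \left(-60\right) \left(-1092\right) = 65520$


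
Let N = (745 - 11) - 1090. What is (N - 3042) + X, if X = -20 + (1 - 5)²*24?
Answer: -3034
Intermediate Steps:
X = 364 (X = -20 + (-4)²*24 = -20 + 16*24 = -20 + 384 = 364)
N = -356 (N = 734 - 1090 = -356)
(N - 3042) + X = (-356 - 3042) + 364 = -3398 + 364 = -3034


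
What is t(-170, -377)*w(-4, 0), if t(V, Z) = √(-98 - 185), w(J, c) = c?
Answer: 0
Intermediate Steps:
t(V, Z) = I*√283 (t(V, Z) = √(-283) = I*√283)
t(-170, -377)*w(-4, 0) = (I*√283)*0 = 0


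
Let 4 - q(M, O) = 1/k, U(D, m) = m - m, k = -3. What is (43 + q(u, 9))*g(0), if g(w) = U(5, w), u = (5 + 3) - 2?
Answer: 0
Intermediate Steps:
u = 6 (u = 8 - 2 = 6)
U(D, m) = 0
g(w) = 0
q(M, O) = 13/3 (q(M, O) = 4 - 1/(-3) = 4 - 1*(-⅓) = 4 + ⅓ = 13/3)
(43 + q(u, 9))*g(0) = (43 + 13/3)*0 = (142/3)*0 = 0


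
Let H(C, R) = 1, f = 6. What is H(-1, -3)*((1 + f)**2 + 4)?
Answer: 53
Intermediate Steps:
H(-1, -3)*((1 + f)**2 + 4) = 1*((1 + 6)**2 + 4) = 1*(7**2 + 4) = 1*(49 + 4) = 1*53 = 53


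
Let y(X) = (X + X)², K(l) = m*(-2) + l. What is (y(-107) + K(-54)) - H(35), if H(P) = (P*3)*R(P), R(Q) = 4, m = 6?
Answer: 45310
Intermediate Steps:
K(l) = -12 + l (K(l) = 6*(-2) + l = -12 + l)
y(X) = 4*X² (y(X) = (2*X)² = 4*X²)
H(P) = 12*P (H(P) = (P*3)*4 = (3*P)*4 = 12*P)
(y(-107) + K(-54)) - H(35) = (4*(-107)² + (-12 - 54)) - 12*35 = (4*11449 - 66) - 1*420 = (45796 - 66) - 420 = 45730 - 420 = 45310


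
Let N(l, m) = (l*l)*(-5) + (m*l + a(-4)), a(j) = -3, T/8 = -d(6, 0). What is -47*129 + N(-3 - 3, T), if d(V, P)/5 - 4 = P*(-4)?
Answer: -5286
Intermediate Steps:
d(V, P) = 20 - 20*P (d(V, P) = 20 + 5*(P*(-4)) = 20 + 5*(-4*P) = 20 - 20*P)
T = -160 (T = 8*(-(20 - 20*0)) = 8*(-(20 + 0)) = 8*(-1*20) = 8*(-20) = -160)
N(l, m) = -3 - 5*l**2 + l*m (N(l, m) = (l*l)*(-5) + (m*l - 3) = l**2*(-5) + (l*m - 3) = -5*l**2 + (-3 + l*m) = -3 - 5*l**2 + l*m)
-47*129 + N(-3 - 3, T) = -47*129 + (-3 - 5*(-3 - 3)**2 + (-3 - 3)*(-160)) = -6063 + (-3 - 5*(-6)**2 - 6*(-160)) = -6063 + (-3 - 5*36 + 960) = -6063 + (-3 - 180 + 960) = -6063 + 777 = -5286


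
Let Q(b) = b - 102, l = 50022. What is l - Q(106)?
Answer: 50018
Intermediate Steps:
Q(b) = -102 + b
l - Q(106) = 50022 - (-102 + 106) = 50022 - 1*4 = 50022 - 4 = 50018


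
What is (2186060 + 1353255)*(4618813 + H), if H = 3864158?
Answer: 30023906504865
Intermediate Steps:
(2186060 + 1353255)*(4618813 + H) = (2186060 + 1353255)*(4618813 + 3864158) = 3539315*8482971 = 30023906504865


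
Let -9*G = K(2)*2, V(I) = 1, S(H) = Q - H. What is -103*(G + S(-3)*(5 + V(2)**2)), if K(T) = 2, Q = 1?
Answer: -21836/9 ≈ -2426.2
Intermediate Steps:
S(H) = 1 - H
G = -4/9 (G = -2*2/9 = -1/9*4 = -4/9 ≈ -0.44444)
-103*(G + S(-3)*(5 + V(2)**2)) = -103*(-4/9 + (1 - 1*(-3))*(5 + 1**2)) = -103*(-4/9 + (1 + 3)*(5 + 1)) = -103*(-4/9 + 4*6) = -103*(-4/9 + 24) = -103*212/9 = -21836/9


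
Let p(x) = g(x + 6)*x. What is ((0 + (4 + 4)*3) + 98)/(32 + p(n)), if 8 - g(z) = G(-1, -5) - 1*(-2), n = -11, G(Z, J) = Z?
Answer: -122/45 ≈ -2.7111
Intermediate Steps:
g(z) = 7 (g(z) = 8 - (-1 - 1*(-2)) = 8 - (-1 + 2) = 8 - 1*1 = 8 - 1 = 7)
p(x) = 7*x
((0 + (4 + 4)*3) + 98)/(32 + p(n)) = ((0 + (4 + 4)*3) + 98)/(32 + 7*(-11)) = ((0 + 8*3) + 98)/(32 - 77) = ((0 + 24) + 98)/(-45) = (24 + 98)*(-1/45) = 122*(-1/45) = -122/45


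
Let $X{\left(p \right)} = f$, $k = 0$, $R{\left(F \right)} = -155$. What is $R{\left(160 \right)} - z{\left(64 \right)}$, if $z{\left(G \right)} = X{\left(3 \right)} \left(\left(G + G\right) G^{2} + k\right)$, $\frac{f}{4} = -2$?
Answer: $4194149$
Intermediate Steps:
$f = -8$ ($f = 4 \left(-2\right) = -8$)
$X{\left(p \right)} = -8$
$z{\left(G \right)} = - 16 G^{3}$ ($z{\left(G \right)} = - 8 \left(\left(G + G\right) G^{2} + 0\right) = - 8 \left(2 G G^{2} + 0\right) = - 8 \left(2 G^{3} + 0\right) = - 8 \cdot 2 G^{3} = - 16 G^{3}$)
$R{\left(160 \right)} - z{\left(64 \right)} = -155 - - 16 \cdot 64^{3} = -155 - \left(-16\right) 262144 = -155 - -4194304 = -155 + 4194304 = 4194149$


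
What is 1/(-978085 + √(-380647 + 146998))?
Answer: -978085/956650500874 - 3*I*√25961/956650500874 ≈ -1.0224e-6 - 5.0528e-10*I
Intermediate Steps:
1/(-978085 + √(-380647 + 146998)) = 1/(-978085 + √(-233649)) = 1/(-978085 + 3*I*√25961)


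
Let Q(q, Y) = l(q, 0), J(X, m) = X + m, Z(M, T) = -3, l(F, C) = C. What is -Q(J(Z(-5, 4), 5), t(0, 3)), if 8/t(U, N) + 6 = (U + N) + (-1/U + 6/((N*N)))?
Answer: 0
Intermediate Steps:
t(U, N) = 8/(-6 + N + U - 1/U + 6/N²) (t(U, N) = 8/(-6 + ((U + N) + (-1/U + 6/((N*N))))) = 8/(-6 + ((N + U) + (-1/U + 6/(N²)))) = 8/(-6 + ((N + U) + (-1/U + 6/N²))) = 8/(-6 + (N + U - 1/U + 6/N²)) = 8/(-6 + N + U - 1/U + 6/N²))
Q(q, Y) = 0
-Q(J(Z(-5, 4), 5), t(0, 3)) = -1*0 = 0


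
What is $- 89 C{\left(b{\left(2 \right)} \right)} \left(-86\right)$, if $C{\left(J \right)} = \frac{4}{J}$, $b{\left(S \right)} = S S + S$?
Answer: $\frac{15308}{3} \approx 5102.7$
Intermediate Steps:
$b{\left(S \right)} = S + S^{2}$ ($b{\left(S \right)} = S^{2} + S = S + S^{2}$)
$- 89 C{\left(b{\left(2 \right)} \right)} \left(-86\right) = - 89 \frac{4}{2 \left(1 + 2\right)} \left(-86\right) = - 89 \frac{4}{2 \cdot 3} \left(-86\right) = - 89 \cdot \frac{4}{6} \left(-86\right) = - 89 \cdot 4 \cdot \frac{1}{6} \left(-86\right) = \left(-89\right) \frac{2}{3} \left(-86\right) = \left(- \frac{178}{3}\right) \left(-86\right) = \frac{15308}{3}$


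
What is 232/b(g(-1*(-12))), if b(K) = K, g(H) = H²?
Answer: 29/18 ≈ 1.6111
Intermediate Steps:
232/b(g(-1*(-12))) = 232/((-1*(-12))²) = 232/(12²) = 232/144 = 232*(1/144) = 29/18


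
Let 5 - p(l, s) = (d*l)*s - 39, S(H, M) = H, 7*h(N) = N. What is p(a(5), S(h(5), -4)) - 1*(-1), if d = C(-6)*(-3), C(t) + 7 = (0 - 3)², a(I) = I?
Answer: 465/7 ≈ 66.429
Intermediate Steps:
h(N) = N/7
C(t) = 2 (C(t) = -7 + (0 - 3)² = -7 + (-3)² = -7 + 9 = 2)
d = -6 (d = 2*(-3) = -6)
p(l, s) = 44 + 6*l*s (p(l, s) = 5 - ((-6*l)*s - 39) = 5 - (-6*l*s - 39) = 5 - (-39 - 6*l*s) = 5 + (39 + 6*l*s) = 44 + 6*l*s)
p(a(5), S(h(5), -4)) - 1*(-1) = (44 + 6*5*((⅐)*5)) - 1*(-1) = (44 + 6*5*(5/7)) + 1 = (44 + 150/7) + 1 = 458/7 + 1 = 465/7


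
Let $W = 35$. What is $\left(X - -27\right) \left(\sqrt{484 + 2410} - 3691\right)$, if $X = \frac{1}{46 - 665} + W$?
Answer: $- \frac{141649507}{619} + \frac{38377 \sqrt{2894}}{619} \approx -2.255 \cdot 10^{5}$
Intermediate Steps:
$X = \frac{21664}{619}$ ($X = \frac{1}{46 - 665} + 35 = \frac{1}{-619} + 35 = - \frac{1}{619} + 35 = \frac{21664}{619} \approx 34.998$)
$\left(X - -27\right) \left(\sqrt{484 + 2410} - 3691\right) = \left(\frac{21664}{619} - -27\right) \left(\sqrt{484 + 2410} - 3691\right) = \left(\frac{21664}{619} + \left(-2445 + 2472\right)\right) \left(\sqrt{2894} - 3691\right) = \left(\frac{21664}{619} + 27\right) \left(-3691 + \sqrt{2894}\right) = \frac{38377 \left(-3691 + \sqrt{2894}\right)}{619} = - \frac{141649507}{619} + \frac{38377 \sqrt{2894}}{619}$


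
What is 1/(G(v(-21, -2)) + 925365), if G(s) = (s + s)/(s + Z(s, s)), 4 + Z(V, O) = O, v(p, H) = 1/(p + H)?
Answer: 47/43492156 ≈ 1.0807e-6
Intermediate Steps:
v(p, H) = 1/(H + p)
Z(V, O) = -4 + O
G(s) = 2*s/(-4 + 2*s) (G(s) = (s + s)/(s + (-4 + s)) = (2*s)/(-4 + 2*s) = 2*s/(-4 + 2*s))
1/(G(v(-21, -2)) + 925365) = 1/(1/((-2 - 21)*(-2 + 1/(-2 - 21))) + 925365) = 1/(1/((-23)*(-2 + 1/(-23))) + 925365) = 1/(-1/(23*(-2 - 1/23)) + 925365) = 1/(-1/(23*(-47/23)) + 925365) = 1/(-1/23*(-23/47) + 925365) = 1/(1/47 + 925365) = 1/(43492156/47) = 47/43492156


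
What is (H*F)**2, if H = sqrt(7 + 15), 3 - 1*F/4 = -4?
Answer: 17248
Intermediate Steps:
F = 28 (F = 12 - 4*(-4) = 12 + 16 = 28)
H = sqrt(22) ≈ 4.6904
(H*F)**2 = (sqrt(22)*28)**2 = (28*sqrt(22))**2 = 17248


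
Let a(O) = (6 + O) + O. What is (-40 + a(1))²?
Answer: 1024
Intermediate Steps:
a(O) = 6 + 2*O
(-40 + a(1))² = (-40 + (6 + 2*1))² = (-40 + (6 + 2))² = (-40 + 8)² = (-32)² = 1024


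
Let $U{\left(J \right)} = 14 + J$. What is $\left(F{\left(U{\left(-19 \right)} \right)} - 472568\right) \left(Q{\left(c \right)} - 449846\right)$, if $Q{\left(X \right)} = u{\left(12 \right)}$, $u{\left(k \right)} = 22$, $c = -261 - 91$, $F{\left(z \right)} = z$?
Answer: $212574677152$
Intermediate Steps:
$c = -352$
$Q{\left(X \right)} = 22$
$\left(F{\left(U{\left(-19 \right)} \right)} - 472568\right) \left(Q{\left(c \right)} - 449846\right) = \left(\left(14 - 19\right) - 472568\right) \left(22 - 449846\right) = \left(-5 - 472568\right) \left(-449824\right) = \left(-472573\right) \left(-449824\right) = 212574677152$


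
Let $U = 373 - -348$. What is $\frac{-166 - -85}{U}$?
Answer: $- \frac{81}{721} \approx -0.11234$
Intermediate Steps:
$U = 721$ ($U = 373 + 348 = 721$)
$\frac{-166 - -85}{U} = \frac{-166 - -85}{721} = \left(-166 + 85\right) \frac{1}{721} = \left(-81\right) \frac{1}{721} = - \frac{81}{721}$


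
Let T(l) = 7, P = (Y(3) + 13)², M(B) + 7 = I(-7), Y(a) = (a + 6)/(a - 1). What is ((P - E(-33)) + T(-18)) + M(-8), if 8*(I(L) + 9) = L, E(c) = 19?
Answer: 2219/8 ≈ 277.38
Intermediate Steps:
Y(a) = (6 + a)/(-1 + a)
I(L) = -9 + L/8
M(B) = -135/8 (M(B) = -7 + (-9 + (⅛)*(-7)) = -7 + (-9 - 7/8) = -7 - 79/8 = -135/8)
P = 1225/4 (P = ((6 + 3)/(-1 + 3) + 13)² = (9/2 + 13)² = (35/2)² = 1225/4 ≈ 306.25)
((P - E(-33)) + T(-18)) + M(-8) = ((1225/4 - 1*19) + 7) - 135/8 = ((1225/4 - 19) + 7) - 135/8 = (1149/4 + 7) - 135/8 = 1177/4 - 135/8 = 2219/8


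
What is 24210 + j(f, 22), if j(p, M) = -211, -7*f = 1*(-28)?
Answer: 23999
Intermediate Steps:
f = 4 (f = -(-28)/7 = -⅐*(-28) = 4)
24210 + j(f, 22) = 24210 - 211 = 23999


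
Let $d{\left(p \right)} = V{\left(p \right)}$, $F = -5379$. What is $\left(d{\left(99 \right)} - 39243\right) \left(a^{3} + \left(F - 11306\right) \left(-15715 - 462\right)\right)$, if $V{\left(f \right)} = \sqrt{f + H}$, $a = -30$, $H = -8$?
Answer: $-10591145912535 + 269886245 \sqrt{91} \approx -1.0589 \cdot 10^{13}$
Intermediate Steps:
$V{\left(f \right)} = \sqrt{-8 + f}$ ($V{\left(f \right)} = \sqrt{f - 8} = \sqrt{-8 + f}$)
$d{\left(p \right)} = \sqrt{-8 + p}$
$\left(d{\left(99 \right)} - 39243\right) \left(a^{3} + \left(F - 11306\right) \left(-15715 - 462\right)\right) = \left(\sqrt{-8 + 99} - 39243\right) \left(\left(-30\right)^{3} + \left(-5379 - 11306\right) \left(-15715 - 462\right)\right) = \left(\sqrt{91} - 39243\right) \left(-27000 - -269913245\right) = \left(-39243 + \sqrt{91}\right) \left(-27000 + 269913245\right) = \left(-39243 + \sqrt{91}\right) 269886245 = -10591145912535 + 269886245 \sqrt{91}$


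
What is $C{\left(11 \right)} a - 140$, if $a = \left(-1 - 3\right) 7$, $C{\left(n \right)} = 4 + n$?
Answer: $-560$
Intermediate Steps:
$a = -28$ ($a = \left(-4\right) 7 = -28$)
$C{\left(11 \right)} a - 140 = \left(4 + 11\right) \left(-28\right) - 140 = 15 \left(-28\right) - 140 = -420 - 140 = -560$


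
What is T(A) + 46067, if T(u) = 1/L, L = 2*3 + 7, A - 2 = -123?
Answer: 598872/13 ≈ 46067.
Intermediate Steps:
A = -121 (A = 2 - 123 = -121)
L = 13 (L = 6 + 7 = 13)
T(u) = 1/13
T(A) + 46067 = 1/13 + 46067 = 598872/13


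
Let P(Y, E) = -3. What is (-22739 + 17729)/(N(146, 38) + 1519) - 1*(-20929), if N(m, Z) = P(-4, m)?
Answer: 15861677/758 ≈ 20926.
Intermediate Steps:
N(m, Z) = -3
(-22739 + 17729)/(N(146, 38) + 1519) - 1*(-20929) = (-22739 + 17729)/(-3 + 1519) - 1*(-20929) = -5010/1516 + 20929 = -5010*1/1516 + 20929 = -2505/758 + 20929 = 15861677/758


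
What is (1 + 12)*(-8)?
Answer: -104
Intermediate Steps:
(1 + 12)*(-8) = 13*(-8) = -104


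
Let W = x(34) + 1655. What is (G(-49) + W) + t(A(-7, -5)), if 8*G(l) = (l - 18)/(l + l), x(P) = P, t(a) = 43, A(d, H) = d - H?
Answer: 1357955/784 ≈ 1732.1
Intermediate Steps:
G(l) = (-18 + l)/(16*l) (G(l) = ((l - 18)/(l + l))/8 = ((-18 + l)/((2*l)))/8 = ((-18 + l)*(1/(2*l)))/8 = ((-18 + l)/(2*l))/8 = (-18 + l)/(16*l))
W = 1689 (W = 34 + 1655 = 1689)
(G(-49) + W) + t(A(-7, -5)) = ((1/16)*(-18 - 49)/(-49) + 1689) + 43 = ((1/16)*(-1/49)*(-67) + 1689) + 43 = (67/784 + 1689) + 43 = 1324243/784 + 43 = 1357955/784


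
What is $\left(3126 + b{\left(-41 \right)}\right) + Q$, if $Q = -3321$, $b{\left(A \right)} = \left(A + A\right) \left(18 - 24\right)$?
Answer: $297$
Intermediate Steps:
$b{\left(A \right)} = - 12 A$ ($b{\left(A \right)} = 2 A \left(-6\right) = - 12 A$)
$\left(3126 + b{\left(-41 \right)}\right) + Q = \left(3126 - -492\right) - 3321 = \left(3126 + 492\right) - 3321 = 3618 - 3321 = 297$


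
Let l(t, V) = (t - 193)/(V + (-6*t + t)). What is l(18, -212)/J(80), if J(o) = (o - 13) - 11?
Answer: 25/2416 ≈ 0.010348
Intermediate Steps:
J(o) = -24 + o (J(o) = (-13 + o) - 11 = -24 + o)
l(t, V) = (-193 + t)/(V - 5*t)
l(18, -212)/J(80) = ((-193 + 18)/(-212 - 5*18))/(-24 + 80) = (-175/(-212 - 90))/56 = (-175/(-302))*(1/56) = -1/302*(-175)*(1/56) = (175/302)*(1/56) = 25/2416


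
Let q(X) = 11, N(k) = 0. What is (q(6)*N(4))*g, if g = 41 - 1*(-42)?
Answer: 0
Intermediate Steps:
g = 83 (g = 41 + 42 = 83)
(q(6)*N(4))*g = (11*0)*83 = 0*83 = 0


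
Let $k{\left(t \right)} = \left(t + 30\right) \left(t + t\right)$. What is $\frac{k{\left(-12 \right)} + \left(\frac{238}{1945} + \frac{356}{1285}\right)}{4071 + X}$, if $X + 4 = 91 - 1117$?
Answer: $- \frac{43148406}{304017893} \approx -0.14193$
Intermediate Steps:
$X = -1030$ ($X = -4 + \left(91 - 1117\right) = -4 - 1026 = -1030$)
$k{\left(t \right)} = 2 t \left(30 + t\right)$ ($k{\left(t \right)} = \left(30 + t\right) 2 t = 2 t \left(30 + t\right)$)
$\frac{k{\left(-12 \right)} + \left(\frac{238}{1945} + \frac{356}{1285}\right)}{4071 + X} = \frac{2 \left(-12\right) \left(30 - 12\right) + \left(\frac{238}{1945} + \frac{356}{1285}\right)}{4071 - 1030} = \frac{2 \left(-12\right) 18 + \left(238 \cdot \frac{1}{1945} + 356 \cdot \frac{1}{1285}\right)}{3041} = \left(-432 + \left(\frac{238}{1945} + \frac{356}{1285}\right)\right) \frac{1}{3041} = \left(-432 + \frac{39930}{99973}\right) \frac{1}{3041} = \left(- \frac{43148406}{99973}\right) \frac{1}{3041} = - \frac{43148406}{304017893}$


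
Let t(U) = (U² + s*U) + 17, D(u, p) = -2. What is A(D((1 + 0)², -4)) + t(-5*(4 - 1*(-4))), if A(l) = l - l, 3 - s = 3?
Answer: 1617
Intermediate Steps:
s = 0 (s = 3 - 1*3 = 3 - 3 = 0)
A(l) = 0
t(U) = 17 + U² (t(U) = (U² + 0*U) + 17 = (U² + 0) + 17 = U² + 17 = 17 + U²)
A(D((1 + 0)², -4)) + t(-5*(4 - 1*(-4))) = 0 + (17 + (-5*(4 - 1*(-4)))²) = 0 + (17 + (-5*(4 + 4))²) = 0 + (17 + (-5*8)²) = 0 + (17 + (-40)²) = 0 + (17 + 1600) = 0 + 1617 = 1617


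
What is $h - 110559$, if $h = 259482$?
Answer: $148923$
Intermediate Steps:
$h - 110559 = 259482 - 110559 = 148923$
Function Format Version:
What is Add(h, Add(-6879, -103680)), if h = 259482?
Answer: 148923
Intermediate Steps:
Add(h, Add(-6879, -103680)) = Add(259482, Add(-6879, -103680)) = Add(259482, -110559) = 148923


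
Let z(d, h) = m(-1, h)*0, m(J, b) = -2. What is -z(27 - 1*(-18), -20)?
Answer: 0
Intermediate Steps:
z(d, h) = 0 (z(d, h) = -2*0 = 0)
-z(27 - 1*(-18), -20) = -1*0 = 0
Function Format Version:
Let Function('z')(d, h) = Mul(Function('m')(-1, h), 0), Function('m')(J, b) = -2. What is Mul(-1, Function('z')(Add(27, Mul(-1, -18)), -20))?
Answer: 0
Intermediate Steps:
Function('z')(d, h) = 0 (Function('z')(d, h) = Mul(-2, 0) = 0)
Mul(-1, Function('z')(Add(27, Mul(-1, -18)), -20)) = Mul(-1, 0) = 0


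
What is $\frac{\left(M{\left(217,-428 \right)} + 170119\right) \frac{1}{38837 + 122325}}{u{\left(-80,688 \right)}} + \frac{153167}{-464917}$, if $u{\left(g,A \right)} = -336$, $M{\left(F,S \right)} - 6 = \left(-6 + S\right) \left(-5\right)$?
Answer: $- \frac{8374162092659}{25175456394144} \approx -0.33263$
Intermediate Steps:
$M{\left(F,S \right)} = 36 - 5 S$ ($M{\left(F,S \right)} = 6 + \left(-6 + S\right) \left(-5\right) = 6 - \left(-30 + 5 S\right) = 36 - 5 S$)
$\frac{\left(M{\left(217,-428 \right)} + 170119\right) \frac{1}{38837 + 122325}}{u{\left(-80,688 \right)}} + \frac{153167}{-464917} = \frac{\left(\left(36 - -2140\right) + 170119\right) \frac{1}{38837 + 122325}}{-336} + \frac{153167}{-464917} = \frac{\left(36 + 2140\right) + 170119}{161162} \left(- \frac{1}{336}\right) + 153167 \left(- \frac{1}{464917}\right) = \left(2176 + 170119\right) \frac{1}{161162} \left(- \frac{1}{336}\right) - \frac{153167}{464917} = 172295 \cdot \frac{1}{161162} \left(- \frac{1}{336}\right) - \frac{153167}{464917} = \frac{172295}{161162} \left(- \frac{1}{336}\right) - \frac{153167}{464917} = - \frac{172295}{54150432} - \frac{153167}{464917} = - \frac{8374162092659}{25175456394144}$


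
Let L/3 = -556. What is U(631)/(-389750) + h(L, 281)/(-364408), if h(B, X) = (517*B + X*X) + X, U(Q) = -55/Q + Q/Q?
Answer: 48148194531873/22404919839500 ≈ 2.1490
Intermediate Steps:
L = -1668 (L = 3*(-556) = -1668)
U(Q) = 1 - 55/Q (U(Q) = -55/Q + 1 = 1 - 55/Q)
h(B, X) = X + X² + 517*B (h(B, X) = (517*B + X²) + X = (X² + 517*B) + X = X + X² + 517*B)
U(631)/(-389750) + h(L, 281)/(-364408) = ((-55 + 631)/631)/(-389750) + (281 + 281² + 517*(-1668))/(-364408) = ((1/631)*576)*(-1/389750) + (281 + 78961 - 862356)*(-1/364408) = (576/631)*(-1/389750) - 783114*(-1/364408) = -288/122966125 + 391557/182204 = 48148194531873/22404919839500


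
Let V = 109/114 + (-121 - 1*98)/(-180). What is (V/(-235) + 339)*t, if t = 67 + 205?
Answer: 6175462364/66975 ≈ 92206.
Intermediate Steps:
t = 272
V = 2477/1140 (V = 109*(1/114) + (-121 - 98)*(-1/180) = 109/114 - 219*(-1/180) = 109/114 + 73/60 = 2477/1140 ≈ 2.1728)
(V/(-235) + 339)*t = ((2477/1140)/(-235) + 339)*272 = ((2477/1140)*(-1/235) + 339)*272 = (-2477/267900 + 339)*272 = (90815623/267900)*272 = 6175462364/66975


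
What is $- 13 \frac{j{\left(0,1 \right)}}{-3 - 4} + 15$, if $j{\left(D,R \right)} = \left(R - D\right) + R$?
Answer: $\frac{131}{7} \approx 18.714$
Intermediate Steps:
$j{\left(D,R \right)} = - D + 2 R$
$- 13 \frac{j{\left(0,1 \right)}}{-3 - 4} + 15 = - 13 \frac{\left(-1\right) 0 + 2 \cdot 1}{-3 - 4} + 15 = - 13 \frac{0 + 2}{-7} + 15 = - 13 \cdot 2 \left(- \frac{1}{7}\right) + 15 = \left(-13\right) \left(- \frac{2}{7}\right) + 15 = \frac{26}{7} + 15 = \frac{131}{7}$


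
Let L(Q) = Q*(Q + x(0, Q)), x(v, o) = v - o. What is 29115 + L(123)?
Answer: 29115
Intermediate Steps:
L(Q) = 0 (L(Q) = Q*(Q + (0 - Q)) = Q*(Q - Q) = Q*0 = 0)
29115 + L(123) = 29115 + 0 = 29115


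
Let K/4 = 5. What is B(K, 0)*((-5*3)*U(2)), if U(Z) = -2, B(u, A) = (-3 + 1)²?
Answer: 120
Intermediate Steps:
K = 20 (K = 4*5 = 20)
B(u, A) = 4 (B(u, A) = (-2)² = 4)
B(K, 0)*((-5*3)*U(2)) = 4*(-5*3*(-2)) = 4*(-15*(-2)) = 4*30 = 120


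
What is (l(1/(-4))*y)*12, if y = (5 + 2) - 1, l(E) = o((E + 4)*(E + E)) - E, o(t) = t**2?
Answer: 2169/8 ≈ 271.13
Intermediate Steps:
l(E) = -E + 4*E**2*(4 + E)**2 (l(E) = ((E + 4)*(E + E))**2 - E = ((4 + E)*(2*E))**2 - E = (2*E*(4 + E))**2 - E = 4*E**2*(4 + E)**2 - E = -E + 4*E**2*(4 + E)**2)
y = 6 (y = 7 - 1 = 6)
(l(1/(-4))*y)*12 = (((-1 + 4*(4 + 1/(-4))**2/(-4))/(-4))*6)*12 = (-(-1 + 4*(-1/4)*(4 - 1/4)**2)/4*6)*12 = (-(-1 + 4*(-1/4)*(15/4)**2)/4*6)*12 = (-(-1 + 4*(-1/4)*(225/16))/4*6)*12 = (-(-1 - 225/16)/4*6)*12 = (-1/4*(-241/16)*6)*12 = ((241/64)*6)*12 = (723/32)*12 = 2169/8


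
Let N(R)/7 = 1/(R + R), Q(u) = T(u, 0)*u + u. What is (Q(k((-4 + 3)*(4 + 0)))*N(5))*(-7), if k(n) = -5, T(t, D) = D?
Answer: 49/2 ≈ 24.500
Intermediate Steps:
Q(u) = u (Q(u) = 0*u + u = 0 + u = u)
N(R) = 7/(2*R) (N(R) = 7/(R + R) = 7/((2*R)) = 7*(1/(2*R)) = 7/(2*R))
(Q(k((-4 + 3)*(4 + 0)))*N(5))*(-7) = -35/(2*5)*(-7) = -5*7/10*(-7) = -7/2*(-7) = 49/2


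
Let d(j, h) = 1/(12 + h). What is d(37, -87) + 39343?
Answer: 2950724/75 ≈ 39343.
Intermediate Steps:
d(37, -87) + 39343 = 1/(12 - 87) + 39343 = 1/(-75) + 39343 = -1/75 + 39343 = 2950724/75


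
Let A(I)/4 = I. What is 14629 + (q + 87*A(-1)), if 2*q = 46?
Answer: 14304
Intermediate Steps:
q = 23 (q = (1/2)*46 = 23)
A(I) = 4*I
14629 + (q + 87*A(-1)) = 14629 + (23 + 87*(4*(-1))) = 14629 + (23 + 87*(-4)) = 14629 + (23 - 348) = 14629 - 325 = 14304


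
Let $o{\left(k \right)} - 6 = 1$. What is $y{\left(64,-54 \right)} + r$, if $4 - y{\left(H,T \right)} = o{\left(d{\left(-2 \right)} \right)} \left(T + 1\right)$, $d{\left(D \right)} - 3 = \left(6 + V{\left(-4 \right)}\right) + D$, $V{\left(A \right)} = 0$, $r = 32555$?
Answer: $32930$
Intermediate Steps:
$d{\left(D \right)} = 9 + D$ ($d{\left(D \right)} = 3 + \left(\left(6 + 0\right) + D\right) = 3 + \left(6 + D\right) = 9 + D$)
$o{\left(k \right)} = 7$ ($o{\left(k \right)} = 6 + 1 = 7$)
$y{\left(H,T \right)} = -3 - 7 T$ ($y{\left(H,T \right)} = 4 - 7 \left(T + 1\right) = 4 - 7 \left(1 + T\right) = 4 - \left(7 + 7 T\right) = -3 - 7 T$)
$y{\left(64,-54 \right)} + r = \left(-3 - -378\right) + 32555 = \left(-3 + 378\right) + 32555 = 375 + 32555 = 32930$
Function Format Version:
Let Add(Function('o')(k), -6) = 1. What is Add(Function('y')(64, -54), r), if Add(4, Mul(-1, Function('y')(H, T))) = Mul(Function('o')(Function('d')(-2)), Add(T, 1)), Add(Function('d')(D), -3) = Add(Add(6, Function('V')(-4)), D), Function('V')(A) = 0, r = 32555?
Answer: 32930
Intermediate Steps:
Function('d')(D) = Add(9, D) (Function('d')(D) = Add(3, Add(Add(6, 0), D)) = Add(3, Add(6, D)) = Add(9, D))
Function('o')(k) = 7 (Function('o')(k) = Add(6, 1) = 7)
Function('y')(H, T) = Add(-3, Mul(-7, T)) (Function('y')(H, T) = Add(4, Mul(-1, Mul(7, Add(T, 1)))) = Add(4, Mul(-1, Mul(7, Add(1, T)))) = Add(4, Mul(-1, Add(7, Mul(7, T)))) = Add(4, Add(-7, Mul(-7, T))) = Add(-3, Mul(-7, T)))
Add(Function('y')(64, -54), r) = Add(Add(-3, Mul(-7, -54)), 32555) = Add(Add(-3, 378), 32555) = Add(375, 32555) = 32930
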